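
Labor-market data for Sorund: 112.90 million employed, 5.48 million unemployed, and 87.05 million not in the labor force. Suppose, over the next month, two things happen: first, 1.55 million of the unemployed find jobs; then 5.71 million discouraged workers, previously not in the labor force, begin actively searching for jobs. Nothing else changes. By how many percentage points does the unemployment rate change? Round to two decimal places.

Initially, labor force = 112.90 + 5.48 = 118.38 million, so u = 5.48/118.38 = 4.63%.
After the first change, unemployed falls and employed rises by 1.55; labor force unchanged → E = 114.45, U = 3.93, labor force = 118.38 million.
After the second change, unemployed and labor force both rise by 5.71 → E = 114.45, U = 9.64, labor force = 124.09 million.
New unemployment rate = 9.64 / 124.09 = 7.77%.
Change = 7.77% − 4.63% = +3.14 percentage points.

The unemployment rate changes by +3.14 percentage points.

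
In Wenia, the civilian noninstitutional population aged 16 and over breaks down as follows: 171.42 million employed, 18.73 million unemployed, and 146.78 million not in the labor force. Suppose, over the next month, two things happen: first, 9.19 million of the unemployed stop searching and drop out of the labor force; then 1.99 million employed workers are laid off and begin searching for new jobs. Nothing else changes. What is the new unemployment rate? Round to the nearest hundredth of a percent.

Initially, labor force = 171.42 + 18.73 = 190.15 million, so u = 18.73/190.15 = 9.85%.
After the first change, unemployed and labor force both fall by 9.19 → E = 171.42, U = 9.54, labor force = 180.96 million.
After the second change, employed falls and unemployed rises by 1.99; labor force unchanged → E = 169.43, U = 11.53, labor force = 180.96 million.
New unemployment rate = 11.53 / 180.96 = 6.37%.

New unemployment rate ≈ 6.37%.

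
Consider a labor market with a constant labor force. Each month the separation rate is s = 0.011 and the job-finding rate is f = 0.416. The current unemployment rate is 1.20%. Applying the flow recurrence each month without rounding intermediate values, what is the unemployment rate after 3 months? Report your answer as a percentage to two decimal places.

With a fixed labor force, u_{t+1} = u_t + s·(1−u_t) − f·u_t = u_t·(1−s−f) + s.
Here 1−s−f = 0.573 and s = 0.011.
u_1 = 0.012000 × 0.573 + 0.011 = 0.017876.
u_2 = 0.017876 × 0.573 + 0.011 = 0.021243.
u_3 = 0.021243 × 0.573 + 0.011 = 0.023172.

Unemployment rate after three months ≈ 2.32%.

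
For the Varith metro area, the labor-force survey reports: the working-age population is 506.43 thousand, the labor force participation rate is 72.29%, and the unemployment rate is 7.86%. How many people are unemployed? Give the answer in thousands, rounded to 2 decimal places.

About 28.78 thousand are unemployed.

Labor force = 0.7229 × 506.43 = 366.10 thousand.
Unemployed = 0.0786 × 366.10 ≈ 28.78 thousand.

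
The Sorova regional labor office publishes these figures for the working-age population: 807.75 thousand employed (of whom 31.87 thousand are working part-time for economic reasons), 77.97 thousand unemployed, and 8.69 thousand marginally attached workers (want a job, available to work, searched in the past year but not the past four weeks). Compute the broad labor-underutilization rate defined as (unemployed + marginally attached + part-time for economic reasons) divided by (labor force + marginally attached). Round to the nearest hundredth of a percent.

Broad underutilization rate ≈ 13.25%.

Labor force = 807.75 + 77.97 = 885.72 thousand.
Numerator = 77.97 + 8.69 + 31.87 = 118.53 thousand.
Denominator = 885.72 + 8.69 = 894.41 thousand.
Broad rate = 118.53 / 894.41 = 13.25%.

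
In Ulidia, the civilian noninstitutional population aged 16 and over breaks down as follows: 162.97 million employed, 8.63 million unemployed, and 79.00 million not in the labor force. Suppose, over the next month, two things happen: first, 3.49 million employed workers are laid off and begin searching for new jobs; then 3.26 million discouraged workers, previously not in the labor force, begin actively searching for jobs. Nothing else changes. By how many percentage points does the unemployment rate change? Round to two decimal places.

Initially, labor force = 162.97 + 8.63 = 171.60 million, so u = 8.63/171.60 = 5.03%.
After the first change, employed falls and unemployed rises by 3.49; labor force unchanged → E = 159.48, U = 12.12, labor force = 171.60 million.
After the second change, unemployed and labor force both rise by 3.26 → E = 159.48, U = 15.38, labor force = 174.86 million.
New unemployment rate = 15.38 / 174.86 = 8.80%.
Change = 8.80% − 5.03% = +3.77 percentage points.

The unemployment rate changes by +3.77 percentage points.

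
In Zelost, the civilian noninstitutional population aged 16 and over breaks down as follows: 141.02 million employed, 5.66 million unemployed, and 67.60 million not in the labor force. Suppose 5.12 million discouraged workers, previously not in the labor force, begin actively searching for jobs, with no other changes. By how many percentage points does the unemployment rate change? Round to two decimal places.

The unemployment rate changes by +3.24 percentage points.

Initially, labor force = 141.02 + 5.66 = 146.68 million, so u = 5.66/146.68 = 3.86%.
After the change, unemployed and labor force both rise by 5.12 → E = 141.02, U = 10.78, labor force = 151.80 million.
New unemployment rate = 10.78 / 151.80 = 7.10%.
Change = 7.10% − 3.86% = +3.24 percentage points.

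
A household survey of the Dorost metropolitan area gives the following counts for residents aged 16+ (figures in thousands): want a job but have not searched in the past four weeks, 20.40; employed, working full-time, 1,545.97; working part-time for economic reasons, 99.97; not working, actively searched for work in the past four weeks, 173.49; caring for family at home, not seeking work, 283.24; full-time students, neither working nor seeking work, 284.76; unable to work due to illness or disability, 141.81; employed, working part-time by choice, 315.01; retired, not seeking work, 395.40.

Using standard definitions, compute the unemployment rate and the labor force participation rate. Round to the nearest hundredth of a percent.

Unemployment rate ≈ 8.13%; labor force participation rate ≈ 65.47%.

Employed = 1,545.97 + 99.97 + 315.01 = 1,960.95 thousand (anyone who worked, including part-time for economic reasons, counts as employed).
Unemployed = 173.49 thousand.
Labor force = 1,960.95 + 173.49 = 2,134.44 thousand.
Not in labor force = 20.40 + 283.24 + 284.76 + 141.81 + 395.40 = 1,125.61 thousand (those not working and not actively searching are outside the labor force — including those who want a job but have given up searching).
Civilian working-age population = 2,134.44 + 1,125.61 = 3,260.05 thousand.
Unemployment rate = 173.49 / 2,134.44 = 8.13%.
Labor force participation rate = 2,134.44 / 3,260.05 = 65.47%.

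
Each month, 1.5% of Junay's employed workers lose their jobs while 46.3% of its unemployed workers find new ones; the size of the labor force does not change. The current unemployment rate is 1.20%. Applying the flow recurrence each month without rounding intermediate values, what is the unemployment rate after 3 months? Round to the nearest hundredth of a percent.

With a fixed labor force, u_{t+1} = u_t + s·(1−u_t) − f·u_t = u_t·(1−s−f) + s.
Here 1−s−f = 0.522 and s = 0.015.
u_1 = 0.012000 × 0.522 + 0.015 = 0.021264.
u_2 = 0.021264 × 0.522 + 0.015 = 0.026100.
u_3 = 0.026100 × 0.522 + 0.015 = 0.028624.

Unemployment rate after three months ≈ 2.86%.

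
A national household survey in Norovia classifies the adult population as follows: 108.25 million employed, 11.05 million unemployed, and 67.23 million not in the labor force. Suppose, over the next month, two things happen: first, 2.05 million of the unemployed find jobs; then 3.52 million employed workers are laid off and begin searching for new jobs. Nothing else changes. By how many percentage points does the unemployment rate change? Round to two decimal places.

Initially, labor force = 108.25 + 11.05 = 119.30 million, so u = 11.05/119.30 = 9.26%.
After the first change, unemployed falls and employed rises by 2.05; labor force unchanged → E = 110.30, U = 9.00, labor force = 119.30 million.
After the second change, employed falls and unemployed rises by 3.52; labor force unchanged → E = 106.78, U = 12.52, labor force = 119.30 million.
New unemployment rate = 12.52 / 119.30 = 10.49%.
Change = 10.49% − 9.26% = +1.23 percentage points.

The unemployment rate changes by +1.23 percentage points.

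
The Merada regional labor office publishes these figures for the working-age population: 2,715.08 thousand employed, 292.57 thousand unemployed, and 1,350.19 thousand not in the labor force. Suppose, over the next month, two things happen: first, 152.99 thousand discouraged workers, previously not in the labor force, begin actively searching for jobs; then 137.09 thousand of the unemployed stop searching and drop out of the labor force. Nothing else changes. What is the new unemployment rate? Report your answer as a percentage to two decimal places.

New unemployment rate ≈ 10.20%.

Initially, labor force = 2,715.08 + 292.57 = 3,007.65 thousand, so u = 292.57/3,007.65 = 9.73%.
After the first change, unemployed and labor force both rise by 152.99 → E = 2,715.08, U = 445.56, labor force = 3,160.64 thousand.
After the second change, unemployed and labor force both fall by 137.09 → E = 2,715.08, U = 308.47, labor force = 3,023.55 thousand.
New unemployment rate = 308.47 / 3,023.55 = 10.20%.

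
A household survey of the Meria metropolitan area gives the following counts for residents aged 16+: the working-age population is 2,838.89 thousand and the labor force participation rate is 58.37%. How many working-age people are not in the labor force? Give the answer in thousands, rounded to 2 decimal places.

Share not in the labor force = 1 − 0.5837 = 0.4163.
Not in labor force = 0.4163 × 2,838.89 ≈ 1,181.83 thousand.

About 1,181.83 thousand are not in the labor force.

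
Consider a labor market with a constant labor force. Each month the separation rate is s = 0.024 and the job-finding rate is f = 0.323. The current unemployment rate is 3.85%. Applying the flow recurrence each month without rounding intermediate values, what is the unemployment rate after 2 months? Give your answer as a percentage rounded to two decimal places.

With a fixed labor force, u_{t+1} = u_t + s·(1−u_t) − f·u_t = u_t·(1−s−f) + s.
Here 1−s−f = 0.653 and s = 0.024.
u_1 = 0.038500 × 0.653 + 0.024 = 0.049141.
u_2 = 0.049141 × 0.653 + 0.024 = 0.056089.

Unemployment rate after two months ≈ 5.61%.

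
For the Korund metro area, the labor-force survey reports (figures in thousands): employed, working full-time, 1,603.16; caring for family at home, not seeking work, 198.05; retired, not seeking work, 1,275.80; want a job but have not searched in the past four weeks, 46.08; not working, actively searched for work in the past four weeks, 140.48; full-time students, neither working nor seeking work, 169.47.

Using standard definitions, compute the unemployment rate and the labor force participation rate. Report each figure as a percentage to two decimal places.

Unemployment rate ≈ 8.06%; labor force participation rate ≈ 50.79%.

Employed = 1,603.16 thousand.
Unemployed = 140.48 thousand.
Labor force = 1,603.16 + 140.48 = 1,743.64 thousand.
Not in labor force = 198.05 + 1,275.80 + 46.08 + 169.47 = 1,689.40 thousand (those not working and not actively searching are outside the labor force — including those who want a job but have given up searching).
Civilian working-age population = 1,743.64 + 1,689.40 = 3,433.04 thousand.
Unemployment rate = 140.48 / 1,743.64 = 8.06%.
Labor force participation rate = 1,743.64 / 3,433.04 = 50.79%.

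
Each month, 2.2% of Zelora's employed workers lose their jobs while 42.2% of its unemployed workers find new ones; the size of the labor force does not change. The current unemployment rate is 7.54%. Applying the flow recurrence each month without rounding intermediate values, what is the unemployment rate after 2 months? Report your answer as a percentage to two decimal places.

Unemployment rate after two months ≈ 5.75%.

With a fixed labor force, u_{t+1} = u_t + s·(1−u_t) − f·u_t = u_t·(1−s−f) + s.
Here 1−s−f = 0.556 and s = 0.022.
u_1 = 0.075400 × 0.556 + 0.022 = 0.063922.
u_2 = 0.063922 × 0.556 + 0.022 = 0.057541.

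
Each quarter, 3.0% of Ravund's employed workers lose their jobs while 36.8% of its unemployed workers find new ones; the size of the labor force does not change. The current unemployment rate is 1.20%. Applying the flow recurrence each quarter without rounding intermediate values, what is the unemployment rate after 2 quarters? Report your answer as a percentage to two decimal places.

With a fixed labor force, u_{t+1} = u_t + s·(1−u_t) − f·u_t = u_t·(1−s−f) + s.
Here 1−s−f = 0.602 and s = 0.030.
u_1 = 0.012000 × 0.602 + 0.030 = 0.037224.
u_2 = 0.037224 × 0.602 + 0.030 = 0.052409.

Unemployment rate after two quarters ≈ 5.24%.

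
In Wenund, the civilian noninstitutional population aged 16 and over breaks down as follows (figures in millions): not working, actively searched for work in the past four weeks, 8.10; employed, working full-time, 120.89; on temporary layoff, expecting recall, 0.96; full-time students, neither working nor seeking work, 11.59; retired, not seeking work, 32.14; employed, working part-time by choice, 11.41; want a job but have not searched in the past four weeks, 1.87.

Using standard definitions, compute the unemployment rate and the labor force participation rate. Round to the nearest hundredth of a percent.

Unemployment rate ≈ 6.41%; labor force participation rate ≈ 75.61%.

Employed = 120.89 + 11.41 = 132.30 million.
Unemployed = 8.10 + 0.96 = 9.06 million (jobless and actively searching, or on temporary layoff).
Labor force = 132.30 + 9.06 = 141.36 million.
Not in labor force = 11.59 + 32.14 + 1.87 = 45.60 million (those not working and not actively searching are outside the labor force — including those who want a job but have given up searching).
Civilian working-age population = 141.36 + 45.60 = 186.96 million.
Unemployment rate = 9.06 / 141.36 = 6.41%.
Labor force participation rate = 141.36 / 186.96 = 75.61%.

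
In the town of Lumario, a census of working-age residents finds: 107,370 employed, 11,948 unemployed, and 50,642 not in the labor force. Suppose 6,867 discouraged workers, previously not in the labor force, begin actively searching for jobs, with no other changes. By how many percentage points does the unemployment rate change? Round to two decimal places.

The unemployment rate changes by +4.90 percentage points.

Initially, labor force = 107,370 + 11,948 = 119,318, so u = 11,948/119,318 = 10.01%.
After the change, unemployed and labor force both rise by 6,867 → E = 107,370, U = 18,815, labor force = 126,185.
New unemployment rate = 18,815 / 126,185 = 14.91%.
Change = 14.91% − 10.01% = +4.90 percentage points.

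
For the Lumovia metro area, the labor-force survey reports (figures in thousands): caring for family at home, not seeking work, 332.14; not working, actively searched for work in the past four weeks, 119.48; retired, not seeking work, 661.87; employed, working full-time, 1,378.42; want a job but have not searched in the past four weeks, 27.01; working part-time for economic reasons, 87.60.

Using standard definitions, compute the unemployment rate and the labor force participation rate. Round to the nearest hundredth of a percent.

Unemployment rate ≈ 7.54%; labor force participation rate ≈ 60.83%.

Employed = 1,378.42 + 87.60 = 1,466.02 thousand (anyone who worked, including part-time for economic reasons, counts as employed).
Unemployed = 119.48 thousand.
Labor force = 1,466.02 + 119.48 = 1,585.50 thousand.
Not in labor force = 332.14 + 661.87 + 27.01 = 1,021.02 thousand (those not working and not actively searching are outside the labor force — including those who want a job but have given up searching).
Civilian working-age population = 1,585.50 + 1,021.02 = 2,606.52 thousand.
Unemployment rate = 119.48 / 1,585.50 = 7.54%.
Labor force participation rate = 1,585.50 / 2,606.52 = 60.83%.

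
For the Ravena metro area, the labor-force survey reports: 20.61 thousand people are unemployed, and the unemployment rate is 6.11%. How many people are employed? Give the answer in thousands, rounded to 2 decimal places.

Labor force = U / u = 20.61 / 0.0611 ≈ 337.32 thousand.
Employed = labor force − unemployed = 337.32 − 20.61 = 316.71 thousand.

About 316.71 thousand are employed.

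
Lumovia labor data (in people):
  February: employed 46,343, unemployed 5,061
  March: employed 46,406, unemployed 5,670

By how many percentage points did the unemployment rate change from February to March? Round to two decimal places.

February: labor force = 46,343 + 5,061 = 51,404; u = 5,061/51,404 = 9.85%.
March: labor force = 46,406 + 5,670 = 52,076; u = 5,670/52,076 = 10.89%.
Change = 10.89% − 9.85% = +1.04 pp.

The unemployment rate changed by +1.04 percentage points.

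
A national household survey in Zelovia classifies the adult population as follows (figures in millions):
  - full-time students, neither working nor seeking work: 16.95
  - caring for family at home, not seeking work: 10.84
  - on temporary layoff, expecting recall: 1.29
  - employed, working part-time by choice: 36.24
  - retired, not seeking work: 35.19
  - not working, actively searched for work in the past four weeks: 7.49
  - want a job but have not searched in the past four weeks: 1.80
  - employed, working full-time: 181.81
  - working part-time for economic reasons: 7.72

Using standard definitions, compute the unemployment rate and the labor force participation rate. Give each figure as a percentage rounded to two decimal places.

Unemployment rate ≈ 3.74%; labor force participation rate ≈ 78.36%.

Employed = 36.24 + 181.81 + 7.72 = 225.77 million (anyone who worked, including part-time for economic reasons, counts as employed).
Unemployed = 1.29 + 7.49 = 8.78 million (jobless and actively searching, or on temporary layoff).
Labor force = 225.77 + 8.78 = 234.55 million.
Not in labor force = 16.95 + 10.84 + 35.19 + 1.80 = 64.78 million (those not working and not actively searching are outside the labor force — including those who want a job but have given up searching).
Civilian working-age population = 234.55 + 64.78 = 299.33 million.
Unemployment rate = 8.78 / 234.55 = 3.74%.
Labor force participation rate = 234.55 / 299.33 = 78.36%.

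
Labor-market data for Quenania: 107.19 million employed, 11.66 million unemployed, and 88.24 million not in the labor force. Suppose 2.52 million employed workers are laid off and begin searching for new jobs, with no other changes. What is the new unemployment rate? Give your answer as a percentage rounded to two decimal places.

New unemployment rate ≈ 11.93%.

Initially, labor force = 107.19 + 11.66 = 118.85 million, so u = 11.66/118.85 = 9.81%.
After the change, employed falls and unemployed rises by 2.52; labor force unchanged → E = 104.67, U = 14.18, labor force = 118.85 million.
New unemployment rate = 14.18 / 118.85 = 11.93%.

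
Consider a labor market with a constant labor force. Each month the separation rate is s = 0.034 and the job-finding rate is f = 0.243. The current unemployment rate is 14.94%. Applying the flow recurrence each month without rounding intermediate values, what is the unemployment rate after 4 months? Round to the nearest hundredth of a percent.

With a fixed labor force, u_{t+1} = u_t + s·(1−u_t) − f·u_t = u_t·(1−s−f) + s.
Here 1−s−f = 0.723 and s = 0.034.
u_1 = 0.149400 × 0.723 + 0.034 = 0.142016.
u_2 = 0.142016 × 0.723 + 0.034 = 0.136678.
u_3 = 0.136678 × 0.723 + 0.034 = 0.132818.
u_4 = 0.132818 × 0.723 + 0.034 = 0.130027.

Unemployment rate after four months ≈ 13.00%.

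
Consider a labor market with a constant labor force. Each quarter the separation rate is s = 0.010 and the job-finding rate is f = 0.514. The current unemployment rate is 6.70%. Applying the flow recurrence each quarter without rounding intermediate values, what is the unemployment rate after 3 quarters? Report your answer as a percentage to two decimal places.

Unemployment rate after three quarters ≈ 2.43%.

With a fixed labor force, u_{t+1} = u_t + s·(1−u_t) − f·u_t = u_t·(1−s−f) + s.
Here 1−s−f = 0.476 and s = 0.010.
u_1 = 0.067000 × 0.476 + 0.010 = 0.041892.
u_2 = 0.041892 × 0.476 + 0.010 = 0.029941.
u_3 = 0.029941 × 0.476 + 0.010 = 0.024252.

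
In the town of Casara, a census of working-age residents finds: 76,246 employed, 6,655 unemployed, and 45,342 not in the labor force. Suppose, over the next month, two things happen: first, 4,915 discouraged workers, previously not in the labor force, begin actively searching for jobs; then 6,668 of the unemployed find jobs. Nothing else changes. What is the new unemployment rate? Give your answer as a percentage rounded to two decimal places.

New unemployment rate ≈ 5.58%.

Initially, labor force = 76,246 + 6,655 = 82,901, so u = 6,655/82,901 = 8.03%.
After the first change, unemployed and labor force both rise by 4,915 → E = 76,246, U = 11,570, labor force = 87,816.
After the second change, unemployed falls and employed rises by 6,668; labor force unchanged → E = 82,914, U = 4,902, labor force = 87,816.
New unemployment rate = 4,902 / 87,816 = 5.58%.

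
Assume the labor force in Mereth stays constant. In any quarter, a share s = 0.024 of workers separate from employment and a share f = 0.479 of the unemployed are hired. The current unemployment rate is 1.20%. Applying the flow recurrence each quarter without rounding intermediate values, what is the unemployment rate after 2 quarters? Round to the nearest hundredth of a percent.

With a fixed labor force, u_{t+1} = u_t + s·(1−u_t) − f·u_t = u_t·(1−s−f) + s.
Here 1−s−f = 0.497 and s = 0.024.
u_1 = 0.012000 × 0.497 + 0.024 = 0.029964.
u_2 = 0.029964 × 0.497 + 0.024 = 0.038892.

Unemployment rate after two quarters ≈ 3.89%.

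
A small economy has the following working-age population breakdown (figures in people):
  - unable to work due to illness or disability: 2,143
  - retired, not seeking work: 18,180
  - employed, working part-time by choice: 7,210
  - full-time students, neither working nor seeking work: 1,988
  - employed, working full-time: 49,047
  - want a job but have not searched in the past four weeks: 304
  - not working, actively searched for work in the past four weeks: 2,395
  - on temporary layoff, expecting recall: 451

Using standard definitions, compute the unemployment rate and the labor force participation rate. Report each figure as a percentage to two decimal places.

Unemployment rate ≈ 4.82%; labor force participation rate ≈ 72.33%.

Employed = 7,210 + 49,047 = 56,257.
Unemployed = 2,395 + 451 = 2,846 (jobless and actively searching, or on temporary layoff).
Labor force = 56,257 + 2,846 = 59,103.
Not in labor force = 2,143 + 18,180 + 1,988 + 304 = 22,615 (those not working and not actively searching are outside the labor force — including those who want a job but have given up searching).
Civilian working-age population = 59,103 + 22,615 = 81,718.
Unemployment rate = 2,846 / 59,103 = 4.82%.
Labor force participation rate = 59,103 / 81,718 = 72.33%.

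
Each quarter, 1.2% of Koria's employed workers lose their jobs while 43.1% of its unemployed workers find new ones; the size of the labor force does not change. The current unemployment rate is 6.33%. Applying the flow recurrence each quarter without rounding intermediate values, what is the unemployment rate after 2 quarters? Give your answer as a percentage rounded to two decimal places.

Unemployment rate after two quarters ≈ 3.83%.

With a fixed labor force, u_{t+1} = u_t + s·(1−u_t) − f·u_t = u_t·(1−s−f) + s.
Here 1−s−f = 0.557 and s = 0.012.
u_1 = 0.063300 × 0.557 + 0.012 = 0.047258.
u_2 = 0.047258 × 0.557 + 0.012 = 0.038323.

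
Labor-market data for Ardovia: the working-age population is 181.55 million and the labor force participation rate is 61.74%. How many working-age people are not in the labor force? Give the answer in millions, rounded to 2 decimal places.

Share not in the labor force = 1 − 0.6174 = 0.3826.
Not in labor force = 0.3826 × 181.55 ≈ 69.46 million.

About 69.46 million are not in the labor force.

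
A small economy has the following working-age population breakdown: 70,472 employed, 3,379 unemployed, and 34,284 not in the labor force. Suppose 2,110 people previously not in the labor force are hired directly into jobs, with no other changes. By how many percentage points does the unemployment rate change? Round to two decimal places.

The unemployment rate changes by −0.13 percentage points.

Initially, labor force = 70,472 + 3,379 = 73,851, so u = 3,379/73,851 = 4.58%.
After the change, employed and labor force both rise by 2,110; unemployed unchanged → E = 72,582, U = 3,379, labor force = 75,961.
New unemployment rate = 3,379 / 75,961 = 4.45%.
Change = 4.45% − 4.58% = −0.13 percentage points.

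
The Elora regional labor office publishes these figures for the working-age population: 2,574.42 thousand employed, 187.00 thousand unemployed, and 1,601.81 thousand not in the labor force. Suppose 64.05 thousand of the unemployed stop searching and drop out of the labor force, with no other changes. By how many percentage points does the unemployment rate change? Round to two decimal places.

The unemployment rate changes by −2.21 percentage points.

Initially, labor force = 2,574.42 + 187.00 = 2,761.42 thousand, so u = 187.00/2,761.42 = 6.77%.
After the change, unemployed and labor force both fall by 64.05 → E = 2,574.42, U = 122.95, labor force = 2,697.37 thousand.
New unemployment rate = 122.95 / 2,697.37 = 4.56%.
Change = 4.56% − 6.77% = −2.21 percentage points.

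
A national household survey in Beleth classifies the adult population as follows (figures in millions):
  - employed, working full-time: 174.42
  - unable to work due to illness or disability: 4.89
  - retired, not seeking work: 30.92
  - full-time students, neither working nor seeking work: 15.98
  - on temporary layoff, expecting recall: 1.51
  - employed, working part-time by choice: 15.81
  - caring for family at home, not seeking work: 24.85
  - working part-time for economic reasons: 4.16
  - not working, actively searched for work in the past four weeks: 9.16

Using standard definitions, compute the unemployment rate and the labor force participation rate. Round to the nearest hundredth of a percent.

Unemployment rate ≈ 5.20%; labor force participation rate ≈ 72.79%.

Employed = 174.42 + 15.81 + 4.16 = 194.39 million (anyone who worked, including part-time for economic reasons, counts as employed).
Unemployed = 1.51 + 9.16 = 10.67 million (jobless and actively searching, or on temporary layoff).
Labor force = 194.39 + 10.67 = 205.06 million.
Not in labor force = 4.89 + 30.92 + 15.98 + 24.85 = 76.64 million (those not working and not actively searching are outside the labor force).
Civilian working-age population = 205.06 + 76.64 = 281.70 million.
Unemployment rate = 10.67 / 205.06 = 5.20%.
Labor force participation rate = 205.06 / 281.70 = 72.79%.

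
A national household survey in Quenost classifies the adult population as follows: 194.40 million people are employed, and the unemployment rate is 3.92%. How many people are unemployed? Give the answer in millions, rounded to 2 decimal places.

Let U be the number unemployed. The labor force is E + U, and U/(E+U) = 0.0392.
So U = 0.0392 × 194.40 / (1 − 0.0392) = 7.6205 / 0.9608 ≈ 7.93 million.

About 7.93 million are unemployed.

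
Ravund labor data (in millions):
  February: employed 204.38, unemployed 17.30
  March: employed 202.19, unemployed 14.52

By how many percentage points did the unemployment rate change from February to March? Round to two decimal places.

The unemployment rate changed by −1.10 percentage points.

February: labor force = 204.38 + 17.30 = 221.68; u = 17.30/221.68 = 7.80%.
March: labor force = 202.19 + 14.52 = 216.71; u = 14.52/216.71 = 6.70%.
Change = 6.70% − 7.80% = −1.10 pp.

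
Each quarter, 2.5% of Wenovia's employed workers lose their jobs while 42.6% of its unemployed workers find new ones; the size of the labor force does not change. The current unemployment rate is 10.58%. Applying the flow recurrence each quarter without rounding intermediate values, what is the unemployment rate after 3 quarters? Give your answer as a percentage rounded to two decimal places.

Unemployment rate after three quarters ≈ 6.38%.

With a fixed labor force, u_{t+1} = u_t + s·(1−u_t) − f·u_t = u_t·(1−s−f) + s.
Here 1−s−f = 0.549 and s = 0.025.
u_1 = 0.105800 × 0.549 + 0.025 = 0.083084.
u_2 = 0.083084 × 0.549 + 0.025 = 0.070613.
u_3 = 0.070613 × 0.549 + 0.025 = 0.063767.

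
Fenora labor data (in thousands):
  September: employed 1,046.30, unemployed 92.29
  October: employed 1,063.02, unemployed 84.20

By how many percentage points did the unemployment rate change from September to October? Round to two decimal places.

The unemployment rate changed by −0.77 percentage points.

September: labor force = 1,046.30 + 92.29 = 1,138.59; u = 92.29/1,138.59 = 8.11%.
October: labor force = 1,063.02 + 84.20 = 1,147.22; u = 84.20/1,147.22 = 7.34%.
Change = 7.34% − 8.11% = −0.77 pp.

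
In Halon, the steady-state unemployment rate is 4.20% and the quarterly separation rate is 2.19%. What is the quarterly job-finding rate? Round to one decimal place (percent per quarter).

From u* = s/(s+f): f = s·(1−u)/u.
f = 2.19 × (1 − 0.0420) / 0.0420 = 2.0980 / 0.0420 ≈ 50.0% per quarter.

Job-finding rate ≈ 50.0% per quarter.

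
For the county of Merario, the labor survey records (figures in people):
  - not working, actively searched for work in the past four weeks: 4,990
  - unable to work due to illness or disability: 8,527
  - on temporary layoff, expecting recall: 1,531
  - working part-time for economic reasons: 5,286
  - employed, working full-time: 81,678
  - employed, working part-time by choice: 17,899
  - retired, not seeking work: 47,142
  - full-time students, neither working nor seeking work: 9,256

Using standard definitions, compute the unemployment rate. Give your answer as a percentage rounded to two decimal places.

Employed = 5,286 + 81,678 + 17,899 = 104,863 (anyone who worked, including part-time for economic reasons, counts as employed).
Unemployed = 4,990 + 1,531 = 6,521 (jobless and actively searching, or on temporary layoff).
Labor force = 104,863 + 6,521 = 111,384.
Unemployment rate = 6,521 / 111,384 = 5.85%.

Unemployment rate ≈ 5.85%.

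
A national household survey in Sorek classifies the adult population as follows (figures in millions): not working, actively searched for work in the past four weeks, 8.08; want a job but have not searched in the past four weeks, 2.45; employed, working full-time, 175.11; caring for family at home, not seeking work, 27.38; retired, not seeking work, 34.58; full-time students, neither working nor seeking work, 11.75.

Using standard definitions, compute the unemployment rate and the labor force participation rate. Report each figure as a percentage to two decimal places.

Employed = 175.11 million.
Unemployed = 8.08 million.
Labor force = 175.11 + 8.08 = 183.19 million.
Not in labor force = 2.45 + 27.38 + 34.58 + 11.75 = 76.16 million (those not working and not actively searching are outside the labor force — including those who want a job but have given up searching).
Civilian working-age population = 183.19 + 76.16 = 259.35 million.
Unemployment rate = 8.08 / 183.19 = 4.41%.
Labor force participation rate = 183.19 / 259.35 = 70.63%.

Unemployment rate ≈ 4.41%; labor force participation rate ≈ 70.63%.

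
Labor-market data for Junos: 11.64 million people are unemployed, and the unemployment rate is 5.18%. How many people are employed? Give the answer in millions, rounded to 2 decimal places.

Labor force = U / u = 11.64 / 0.0518 ≈ 224.71 million.
Employed = labor force − unemployed = 224.71 − 11.64 = 213.07 million.

About 213.07 million are employed.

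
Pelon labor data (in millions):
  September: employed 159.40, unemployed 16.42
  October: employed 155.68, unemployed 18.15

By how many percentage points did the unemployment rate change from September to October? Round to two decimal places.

The unemployment rate changed by +1.10 percentage points.

September: labor force = 159.40 + 16.42 = 175.82; u = 16.42/175.82 = 9.34%.
October: labor force = 155.68 + 18.15 = 173.83; u = 18.15/173.83 = 10.44%.
Change = 10.44% − 9.34% = +1.10 pp.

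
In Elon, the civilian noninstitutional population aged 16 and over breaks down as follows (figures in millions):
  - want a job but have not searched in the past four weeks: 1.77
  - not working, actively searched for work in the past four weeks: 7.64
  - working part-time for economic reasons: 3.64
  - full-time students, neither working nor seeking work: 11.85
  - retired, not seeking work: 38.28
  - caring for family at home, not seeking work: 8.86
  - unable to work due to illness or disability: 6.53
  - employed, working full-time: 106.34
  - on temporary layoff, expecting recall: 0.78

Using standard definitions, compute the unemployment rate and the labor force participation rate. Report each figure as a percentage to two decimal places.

Unemployment rate ≈ 7.11%; labor force participation rate ≈ 63.76%.

Employed = 3.64 + 106.34 = 109.98 million (anyone who worked, including part-time for economic reasons, counts as employed).
Unemployed = 7.64 + 0.78 = 8.42 million (jobless and actively searching, or on temporary layoff).
Labor force = 109.98 + 8.42 = 118.40 million.
Not in labor force = 1.77 + 11.85 + 38.28 + 8.86 + 6.53 = 67.29 million (those not working and not actively searching are outside the labor force — including those who want a job but have given up searching).
Civilian working-age population = 118.40 + 67.29 = 185.69 million.
Unemployment rate = 8.42 / 118.40 = 7.11%.
Labor force participation rate = 118.40 / 185.69 = 63.76%.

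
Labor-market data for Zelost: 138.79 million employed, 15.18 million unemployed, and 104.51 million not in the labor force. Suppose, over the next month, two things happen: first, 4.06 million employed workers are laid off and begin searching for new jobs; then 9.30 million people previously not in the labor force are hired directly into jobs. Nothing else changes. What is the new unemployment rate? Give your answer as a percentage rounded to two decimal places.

Initially, labor force = 138.79 + 15.18 = 153.97 million, so u = 15.18/153.97 = 9.86%.
After the first change, employed falls and unemployed rises by 4.06; labor force unchanged → E = 134.73, U = 19.24, labor force = 153.97 million.
After the second change, employed and labor force both rise by 9.30; unemployed unchanged → E = 144.03, U = 19.24, labor force = 163.27 million.
New unemployment rate = 19.24 / 163.27 = 11.78%.

New unemployment rate ≈ 11.78%.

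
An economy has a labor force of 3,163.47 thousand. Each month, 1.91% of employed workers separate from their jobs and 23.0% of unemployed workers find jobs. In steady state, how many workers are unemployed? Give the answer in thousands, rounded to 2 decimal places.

Steady-state unemployment rate u* = s/(s+f) = 1.91/(1.91+23.0) = 0.076676.
Unemployed = u* × labor force = 0.076676 × 3,163.47 ≈ 242.56 thousand.

About 242.56 thousand are unemployed in steady state.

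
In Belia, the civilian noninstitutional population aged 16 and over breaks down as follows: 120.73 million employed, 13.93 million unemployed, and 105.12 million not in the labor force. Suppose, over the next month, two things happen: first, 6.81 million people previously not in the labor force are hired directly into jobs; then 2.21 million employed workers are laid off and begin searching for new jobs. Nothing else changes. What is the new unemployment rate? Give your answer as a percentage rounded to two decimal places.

New unemployment rate ≈ 11.41%.

Initially, labor force = 120.73 + 13.93 = 134.66 million, so u = 13.93/134.66 = 10.34%.
After the first change, employed and labor force both rise by 6.81; unemployed unchanged → E = 127.54, U = 13.93, labor force = 141.47 million.
After the second change, employed falls and unemployed rises by 2.21; labor force unchanged → E = 125.33, U = 16.14, labor force = 141.47 million.
New unemployment rate = 16.14 / 141.47 = 11.41%.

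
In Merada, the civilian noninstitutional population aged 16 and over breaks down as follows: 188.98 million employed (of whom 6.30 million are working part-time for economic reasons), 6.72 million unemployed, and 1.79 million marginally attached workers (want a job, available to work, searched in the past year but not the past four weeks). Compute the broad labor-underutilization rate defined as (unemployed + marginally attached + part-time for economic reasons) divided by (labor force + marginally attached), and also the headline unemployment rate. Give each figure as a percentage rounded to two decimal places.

Labor force = 188.98 + 6.72 = 195.70 million.
Numerator = 6.72 + 1.79 + 6.30 = 14.81 million.
Denominator = 195.70 + 1.79 = 197.49 million.
Broad rate = 14.81 / 197.49 = 7.50%.
Headline unemployment rate = 6.72 / 195.70 = 3.43%.

Broad underutilization rate ≈ 7.50%; headline unemployment rate ≈ 3.43%.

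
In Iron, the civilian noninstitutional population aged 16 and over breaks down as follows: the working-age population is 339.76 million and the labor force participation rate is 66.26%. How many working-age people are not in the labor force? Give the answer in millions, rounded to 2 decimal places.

Share not in the labor force = 1 − 0.6626 = 0.3374.
Not in labor force = 0.3374 × 339.76 ≈ 114.64 million.

About 114.64 million are not in the labor force.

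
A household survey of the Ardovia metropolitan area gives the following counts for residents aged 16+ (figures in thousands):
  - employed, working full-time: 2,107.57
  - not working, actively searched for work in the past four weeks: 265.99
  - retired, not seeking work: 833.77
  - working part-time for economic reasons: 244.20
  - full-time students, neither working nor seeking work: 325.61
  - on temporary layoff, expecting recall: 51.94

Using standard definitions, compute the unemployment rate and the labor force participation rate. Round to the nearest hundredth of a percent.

Unemployment rate ≈ 11.91%; labor force participation rate ≈ 69.72%.

Employed = 2,107.57 + 244.20 = 2,351.77 thousand (anyone who worked, including part-time for economic reasons, counts as employed).
Unemployed = 265.99 + 51.94 = 317.93 thousand (jobless and actively searching, or on temporary layoff).
Labor force = 2,351.77 + 317.93 = 2,669.70 thousand.
Not in labor force = 833.77 + 325.61 = 1,159.38 thousand (those not working and not actively searching are outside the labor force).
Civilian working-age population = 2,669.70 + 1,159.38 = 3,829.08 thousand.
Unemployment rate = 317.93 / 2,669.70 = 11.91%.
Labor force participation rate = 2,669.70 / 3,829.08 = 69.72%.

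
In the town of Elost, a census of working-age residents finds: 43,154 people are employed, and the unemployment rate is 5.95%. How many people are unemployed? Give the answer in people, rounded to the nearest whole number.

Let U be the number unemployed. The labor force is E + U, and U/(E+U) = 0.0595.
So U = 0.0595 × 43,154 / (1 − 0.0595) = 2567.66 / 0.9405 ≈ 2,730.

About 2,730 are unemployed.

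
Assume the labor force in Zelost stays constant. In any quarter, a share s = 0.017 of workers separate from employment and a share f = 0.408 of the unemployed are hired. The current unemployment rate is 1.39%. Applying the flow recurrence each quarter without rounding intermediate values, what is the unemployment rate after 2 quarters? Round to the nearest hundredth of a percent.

Unemployment rate after two quarters ≈ 3.14%.

With a fixed labor force, u_{t+1} = u_t + s·(1−u_t) − f·u_t = u_t·(1−s−f) + s.
Here 1−s−f = 0.575 and s = 0.017.
u_1 = 0.013900 × 0.575 + 0.017 = 0.024993.
u_2 = 0.024993 × 0.575 + 0.017 = 0.031371.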